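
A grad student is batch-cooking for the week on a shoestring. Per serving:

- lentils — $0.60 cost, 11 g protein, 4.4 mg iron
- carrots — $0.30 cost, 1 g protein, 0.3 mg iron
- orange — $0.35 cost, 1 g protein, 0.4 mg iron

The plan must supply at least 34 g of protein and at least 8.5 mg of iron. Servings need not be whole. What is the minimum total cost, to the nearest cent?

$1.85

lentils only: max(34/11, 8.5/4.4) = 3.091 servings → $1.85.
carrots only: max(34/1, 8.5/0.3) = 34 servings → $10.20.
orange only: max(34/1, 8.5/0.4) = 34 servings → $11.90.
lentils + carrots: the both-tight solution has a negative serving — not a feasible corner.
lentils + orange (both tight): parallel constraints — no distinct corner.
carrots + orange: intersection lies outside the first quadrant.
Cheapest feasible corner: $1.85.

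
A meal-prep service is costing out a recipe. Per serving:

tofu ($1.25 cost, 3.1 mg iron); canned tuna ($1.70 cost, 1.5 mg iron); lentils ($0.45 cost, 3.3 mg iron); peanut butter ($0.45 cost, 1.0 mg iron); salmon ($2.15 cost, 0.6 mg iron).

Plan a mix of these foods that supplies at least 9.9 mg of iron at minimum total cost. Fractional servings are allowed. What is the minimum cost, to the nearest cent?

Cost per mg of iron: lentils $0.1364, tofu $0.4032, peanut butter $0.4500, canned tuna $1.1333, salmon $3.5833.
With no serving limits, use only lentils: 9.9 mg / 3.3 mg = 3 servings × $0.45 = $1.35.

$1.35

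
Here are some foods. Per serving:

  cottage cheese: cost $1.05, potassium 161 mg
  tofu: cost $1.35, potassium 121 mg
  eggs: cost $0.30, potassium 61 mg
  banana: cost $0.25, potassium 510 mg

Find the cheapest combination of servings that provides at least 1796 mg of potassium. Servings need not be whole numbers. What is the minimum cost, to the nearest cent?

Cost per mg of potassium: banana $0.0005, eggs $0.0049, cottage cheese $0.0065, tofu $0.0112.
With no serving limits, use only banana: 1796 mg / 510 mg = 3.522 servings × $0.25 = $0.88.

$0.88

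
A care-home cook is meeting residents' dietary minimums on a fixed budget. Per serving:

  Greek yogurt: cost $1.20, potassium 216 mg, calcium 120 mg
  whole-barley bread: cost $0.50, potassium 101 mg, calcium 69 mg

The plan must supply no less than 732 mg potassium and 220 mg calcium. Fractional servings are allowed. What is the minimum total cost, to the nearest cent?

$3.62

Two binding constraints pin down two serving amounts, so the optimal mix uses at most two foods. The candidates are each food alone (scaled to the tighter of potassium/calcium) and each pair with both constraints tight.
Greek yogurt only: max(732/216, 220/120) = 3.389 servings → $4.07.
whole-barley bread only: max(732/101, 220/69) = 7.248 servings → $3.62.
Greek yogurt + whole-barley bread with both targets exact would need a negative amount; discard.
The minimum over all feasible corners is $3.62.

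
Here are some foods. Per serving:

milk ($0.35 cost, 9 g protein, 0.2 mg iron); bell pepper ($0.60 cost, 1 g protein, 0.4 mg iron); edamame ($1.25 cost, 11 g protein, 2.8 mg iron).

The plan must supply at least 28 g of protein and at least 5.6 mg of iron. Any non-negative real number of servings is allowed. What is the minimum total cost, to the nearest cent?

At the optimum either one food covers both requirements or two foods hit both targets exactly; no other combination can be cheaper.
milk only: max(28/9, 5.6/0.2) = 28 servings → $9.80.
bell pepper only: max(28/1, 5.6/0.4) = 28 servings → $16.80.
edamame only: max(28/11, 5.6/2.8) = 2.545 servings → $3.18.
milk + bell pepper with both tight: 1.647 servings and 13.18 servings → $8.48.
milk + edamame with both tight: 0.7304 servings and 1.948 servings → $2.69.
bell pepper + edamame with both targets exact would need a negative amount; discard.
Cheapest feasible corner: $2.69.

$2.69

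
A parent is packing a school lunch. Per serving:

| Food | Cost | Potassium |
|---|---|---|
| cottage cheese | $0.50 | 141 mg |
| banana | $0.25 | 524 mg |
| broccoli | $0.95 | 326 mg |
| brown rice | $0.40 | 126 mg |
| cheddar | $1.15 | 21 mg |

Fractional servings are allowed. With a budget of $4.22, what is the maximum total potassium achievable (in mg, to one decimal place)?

8845.1 mg

Potassium per dollar: banana 2096, broccoli 343.2, brown rice 315, cottage cheese 282, cheddar 18.26.
With no serving limits, spend the whole cost allowance on banana: $4.22 / $0.25 × 524 mg = 8845.1 mg.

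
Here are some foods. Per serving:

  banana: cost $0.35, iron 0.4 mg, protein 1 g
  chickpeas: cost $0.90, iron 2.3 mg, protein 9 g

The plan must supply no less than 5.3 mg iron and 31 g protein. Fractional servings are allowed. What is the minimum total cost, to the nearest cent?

$3.10

Check every corner: each single food scaled to meet both minima, and each pair solved so both constraints bind.
banana only: max(5.3/0.4, 31/1) = 31 servings → $10.85.
chickpeas only: max(5.3/2.3, 31/9) = 3.444 servings → $3.10.
banana + chickpeas with both targets exact would need a negative amount; discard.
The minimum over all feasible corners is $3.10.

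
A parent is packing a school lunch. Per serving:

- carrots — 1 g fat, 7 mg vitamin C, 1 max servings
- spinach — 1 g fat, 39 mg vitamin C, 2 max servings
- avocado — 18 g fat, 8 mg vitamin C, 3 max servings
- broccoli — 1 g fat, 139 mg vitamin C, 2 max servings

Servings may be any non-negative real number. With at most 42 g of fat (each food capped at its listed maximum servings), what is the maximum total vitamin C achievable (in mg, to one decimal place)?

379.4 mg

Vitamin C per g fat: broccoli 139, spinach 39, carrots 7, avocado 0.4444.
Take 2 servings of broccoli: uses 2 g fat, +278.0 mg vitamin C (running total 278.0 mg).
Take 2 servings of spinach: uses 2 g fat, +78.0 mg vitamin C (running total 356.0 mg).
Take 1 serving of carrots: uses 1 g fat, +7.0 mg vitamin C (running total 363.0 mg).
Take 2.056 servings of avocado: uses 37 g fat, +16.4 mg vitamin C (running total 379.4 mg).
Greedy by best ratio exhausts the fat allowance optimally: 379.4 mg.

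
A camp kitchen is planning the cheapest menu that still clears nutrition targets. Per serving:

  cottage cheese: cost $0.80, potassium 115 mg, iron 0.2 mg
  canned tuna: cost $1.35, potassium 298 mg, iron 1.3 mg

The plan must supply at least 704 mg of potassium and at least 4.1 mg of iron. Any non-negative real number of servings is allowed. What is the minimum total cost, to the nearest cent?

An LP optimum is at a vertex; with two nutrient constraints at most two foods are used. Check each candidate.
cottage cheese only: max(704/115, 4.1/0.2) = 20.5 servings → $16.40.
canned tuna only: max(704/298, 4.1/1.3) = 3.154 servings → $4.26.
cottage cheese + canned tuna: intersection lies outside the first quadrant.
Cheapest feasible corner: $4.26.

$4.26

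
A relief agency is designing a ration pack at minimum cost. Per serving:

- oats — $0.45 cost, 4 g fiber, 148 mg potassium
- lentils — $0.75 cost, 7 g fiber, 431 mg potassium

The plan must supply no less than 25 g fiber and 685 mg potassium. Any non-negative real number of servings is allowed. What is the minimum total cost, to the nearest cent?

Minimising a linear cost over {fiber ≥ 25, potassium ≥ 685, servings ≥ 0} — the optimum is at a vertex, using one or two foods.
oats only: max(25/4, 685/148) = 6.25 servings → $2.81.
lentils only: max(25/7, 685/431) = 3.571 servings → $2.68.
oats + lentils with both targets exact would need a negative amount; discard.
So the least-cost plan costs $2.68.

$2.68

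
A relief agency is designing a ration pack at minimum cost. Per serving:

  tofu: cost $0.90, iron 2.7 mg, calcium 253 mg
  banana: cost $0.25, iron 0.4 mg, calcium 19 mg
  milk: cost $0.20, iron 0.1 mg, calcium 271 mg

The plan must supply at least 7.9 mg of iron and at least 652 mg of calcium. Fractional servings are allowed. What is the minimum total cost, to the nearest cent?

Compare the cost at each extreme point of the feasible region.
tofu only: max(7.9/2.7, 652/253) = 2.926 servings → $2.63.
banana only: max(7.9/0.4, 652/19) = 34.32 servings → $8.58.
milk only: max(7.9/0.1, 652/271) = 79 servings → $15.80.
tofu + banana with both tight: 2.218 servings and 4.776 servings → $3.19.
tofu + milk: intersection lies outside the first quadrant.
banana + milk with both tight: 19.49 servings and 1.039 servings → $5.08.
So the least-cost plan costs $2.63.

$2.63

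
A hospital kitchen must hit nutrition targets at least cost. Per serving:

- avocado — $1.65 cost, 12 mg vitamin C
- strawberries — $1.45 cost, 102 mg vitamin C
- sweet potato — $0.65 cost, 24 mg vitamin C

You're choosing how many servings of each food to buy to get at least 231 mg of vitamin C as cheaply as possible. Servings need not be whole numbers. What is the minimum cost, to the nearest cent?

Cost per mg of vitamin C: strawberries $0.0142, sweet potato $0.0271, avocado $0.1375.
With no serving limits, use only strawberries: 231 mg / 102 mg = 2.265 servings × $1.45 = $3.28.

$3.28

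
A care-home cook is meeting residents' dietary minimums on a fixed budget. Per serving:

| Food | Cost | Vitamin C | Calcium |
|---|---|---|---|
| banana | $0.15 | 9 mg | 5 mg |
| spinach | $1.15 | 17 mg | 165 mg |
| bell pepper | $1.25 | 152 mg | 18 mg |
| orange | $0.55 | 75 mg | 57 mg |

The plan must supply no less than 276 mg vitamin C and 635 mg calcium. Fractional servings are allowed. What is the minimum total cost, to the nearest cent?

$4.89

This is a tiny linear program; its minimum lies at a vertex of the feasible set. List the vertices and price them.
banana only: max(276/9, 635/5) = 127 servings → $19.05.
spinach only: max(276/17, 635/165) = 16.24 servings → $18.67.
bell pepper only: max(276/152, 635/18) = 35.28 servings → $44.10.
orange only: max(276/75, 635/57) = 11.14 servings → $6.13.
banana + spinach with both tight: 24.82 servings and 3.096 servings → $7.28.
banana + bell pepper: the both-tight solution has a negative serving — not a feasible corner.
banana + orange with both targets exact would need a negative amount; discard.
spinach + bell pepper with both tight: 3.695 servings and 1.402 servings → $6.00.
spinach + orange with both tight: 2.796 servings and 3.046 servings → $4.89.
bell pepper + orange: intersection lies outside the first quadrant.
So the least-cost plan costs $4.89.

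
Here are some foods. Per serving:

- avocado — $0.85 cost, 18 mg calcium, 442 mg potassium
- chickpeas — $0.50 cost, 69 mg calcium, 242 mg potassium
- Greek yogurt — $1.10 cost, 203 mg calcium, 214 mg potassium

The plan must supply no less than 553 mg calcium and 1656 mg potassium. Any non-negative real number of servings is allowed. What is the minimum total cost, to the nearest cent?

avocado only: max(553/18, 1656/442) = 30.72 servings → $26.11.
chickpeas only: max(553/69, 1656/242) = 8.014 servings → $4.01.
Greek yogurt only: max(553/203, 1656/214) = 7.738 servings → $8.51.
avocado + chickpeas with both targets exact would need a negative amount; discard.
avocado + Greek yogurt with both tight: 2.537 servings and 2.499 servings → $4.91.
chickpeas + Greek yogurt with both tight: 6.34 servings and 0.5693 servings → $3.80.
The minimum over all feasible corners is $3.80.

$3.80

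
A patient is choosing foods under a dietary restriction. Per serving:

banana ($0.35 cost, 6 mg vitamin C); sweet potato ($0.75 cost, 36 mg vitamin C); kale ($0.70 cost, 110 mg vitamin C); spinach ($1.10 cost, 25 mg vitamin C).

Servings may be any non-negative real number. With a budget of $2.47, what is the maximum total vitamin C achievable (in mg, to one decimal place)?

Vitamin C per dollar: kale 157.1, sweet potato 48, spinach 22.73, banana 17.14.
With no serving limits, spend the whole cost allowance on kale: $2.47 / $0.70 × 110 mg = 388.1 mg.

388.1 mg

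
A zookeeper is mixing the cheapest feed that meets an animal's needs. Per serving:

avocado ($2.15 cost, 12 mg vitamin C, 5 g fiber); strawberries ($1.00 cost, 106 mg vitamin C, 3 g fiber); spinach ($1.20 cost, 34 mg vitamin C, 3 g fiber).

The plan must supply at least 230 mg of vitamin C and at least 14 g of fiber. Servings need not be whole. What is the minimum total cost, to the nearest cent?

$4.67

An LP optimum is at a vertex; with two nutrient constraints at most two foods are used. Check each candidate.
avocado only: max(230/12, 14/5) = 19.17 servings → $41.21.
strawberries only: max(230/106, 14/3) = 4.667 servings → $4.67.
spinach only: max(230/34, 14/3) = 6.765 servings → $8.12.
avocado + strawberries with both tight: 1.607 servings and 1.988 servings → $5.44.
avocado + spinach with both targets exact would need a negative amount; discard.
strawberries + spinach with both tight: 0.9907 servings and 3.676 servings → $5.40.
The minimum over all feasible corners is $4.67.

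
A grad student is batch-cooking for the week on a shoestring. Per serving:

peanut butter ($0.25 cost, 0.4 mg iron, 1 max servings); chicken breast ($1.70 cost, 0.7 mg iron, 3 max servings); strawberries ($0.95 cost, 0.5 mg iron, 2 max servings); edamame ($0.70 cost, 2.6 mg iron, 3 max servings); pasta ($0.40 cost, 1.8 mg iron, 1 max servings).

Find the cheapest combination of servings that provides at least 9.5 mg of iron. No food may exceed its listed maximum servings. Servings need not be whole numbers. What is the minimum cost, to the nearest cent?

$2.47

Cost per mg of iron: pasta $0.2222, edamame $0.2692, peanut butter $0.6250, strawberries $1.9000, chicken breast $2.4286.
Take 1 serving of pasta: +1.8 mg iron for $0.40 (total $0.40, still need 7.7 mg).
Take 2.962 servings of edamame: +7.7 mg iron for $2.07 (total $2.47, still need 0.0 mg).
Greedy by cheapest-per-mg is optimal for a single linear constraint, so the minimum cost is $2.47.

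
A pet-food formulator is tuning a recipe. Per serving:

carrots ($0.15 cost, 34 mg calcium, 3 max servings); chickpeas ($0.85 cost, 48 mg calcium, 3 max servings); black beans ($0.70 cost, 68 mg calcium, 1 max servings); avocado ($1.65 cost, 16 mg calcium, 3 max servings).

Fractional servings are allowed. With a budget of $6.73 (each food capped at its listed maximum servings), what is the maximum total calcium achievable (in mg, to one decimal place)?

343.4 mg

Calcium per dollar: carrots 226.7, black beans 97.14, chickpeas 56.47, avocado 9.697.
Take 3 servings of carrots: spends $0.45, +102.0 mg calcium (running total 102.0 mg).
Take 1 serving of black beans: spends $0.70, +68.0 mg calcium (running total 170.0 mg).
Take 3 servings of chickpeas: spends $2.55, +144.0 mg calcium (running total 314.0 mg).
Take 1.836 servings of avocado: spends $3.03, +29.4 mg calcium (running total 343.4 mg).
Greedy by best ratio exhausts the cost allowance optimally: 343.4 mg.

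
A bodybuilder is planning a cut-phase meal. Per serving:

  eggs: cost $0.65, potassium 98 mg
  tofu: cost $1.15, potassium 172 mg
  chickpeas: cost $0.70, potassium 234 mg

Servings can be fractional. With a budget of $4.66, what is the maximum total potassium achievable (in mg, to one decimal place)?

1557.8 mg

Potassium per dollar: chickpeas 334.3, eggs 150.8, tofu 149.6.
With no serving limits, spend the whole cost allowance on chickpeas: $4.66 / $0.70 × 234 mg = 1557.8 mg.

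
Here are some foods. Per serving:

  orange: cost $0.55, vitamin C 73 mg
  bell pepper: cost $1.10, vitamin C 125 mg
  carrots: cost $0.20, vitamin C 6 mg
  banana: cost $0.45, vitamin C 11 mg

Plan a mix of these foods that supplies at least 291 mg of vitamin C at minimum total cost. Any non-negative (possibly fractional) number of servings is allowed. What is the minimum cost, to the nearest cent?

Cost per mg of vitamin C: orange $0.0075, bell pepper $0.0088, carrots $0.0333, banana $0.0409.
With no serving limits, use only orange: 291 mg / 73 mg = 3.986 servings × $0.55 = $2.19.

$2.19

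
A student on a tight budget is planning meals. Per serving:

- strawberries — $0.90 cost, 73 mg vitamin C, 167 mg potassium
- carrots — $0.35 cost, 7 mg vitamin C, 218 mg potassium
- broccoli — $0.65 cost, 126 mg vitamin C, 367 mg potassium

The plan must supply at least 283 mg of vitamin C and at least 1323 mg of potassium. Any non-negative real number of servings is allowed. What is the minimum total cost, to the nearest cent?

At the optimum either one food covers both requirements or two foods hit both targets exactly; no other combination can be cheaper.
strawberries only: max(283/73, 1323/167) = 7.922 servings → $7.13.
carrots only: max(283/7, 1323/218) = 40.43 servings → $14.15.
broccoli only: max(283/126, 1323/367) = 3.605 servings → $2.34.
strawberries + carrots with both tight: 3.556 servings and 3.345 servings → $4.37.
strawberries + broccoli with both targets exact would need a negative amount; discard.
carrots + broccoli with both tight: 2.524 servings and 2.106 servings → $2.25.
So the least-cost plan costs $2.25.

$2.25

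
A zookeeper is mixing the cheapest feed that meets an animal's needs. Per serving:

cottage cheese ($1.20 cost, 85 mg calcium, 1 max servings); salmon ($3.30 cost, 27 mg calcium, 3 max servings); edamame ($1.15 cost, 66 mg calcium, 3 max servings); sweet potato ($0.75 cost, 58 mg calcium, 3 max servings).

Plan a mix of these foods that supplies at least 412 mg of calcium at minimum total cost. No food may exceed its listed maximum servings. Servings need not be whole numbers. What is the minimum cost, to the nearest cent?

$6.12

Cost per mg of calcium: sweet potato $0.0129, cottage cheese $0.0141, edamame $0.0174, salmon $0.1222.
Take 3 servings of sweet potato: +174.0 mg calcium for $2.25 (total $2.25, still need 238.0 mg).
Take 1 serving of cottage cheese: +85.0 mg calcium for $1.20 (total $3.45, still need 153.0 mg).
Take 2.318 servings of edamame: +153.0 mg calcium for $2.67 (total $6.12, still need 0.0 mg).
Filling from the cheapest source first is optimal under one linear minimum: $6.12.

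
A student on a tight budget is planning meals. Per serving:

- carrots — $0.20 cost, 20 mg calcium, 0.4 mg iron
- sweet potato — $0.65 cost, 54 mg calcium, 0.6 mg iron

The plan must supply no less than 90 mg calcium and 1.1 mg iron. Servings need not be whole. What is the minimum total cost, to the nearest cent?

$0.90

This is a tiny linear program; its minimum lies at a vertex of the feasible set. List the vertices and price them.
carrots only: max(90/20, 1.1/0.4) = 4.5 servings → $0.90.
sweet potato only: max(90/54, 1.1/0.6) = 1.833 servings → $1.19.
carrots + sweet potato with both tight: 0.5625 servings and 1.458 servings → $1.06.
So the least-cost plan costs $0.90.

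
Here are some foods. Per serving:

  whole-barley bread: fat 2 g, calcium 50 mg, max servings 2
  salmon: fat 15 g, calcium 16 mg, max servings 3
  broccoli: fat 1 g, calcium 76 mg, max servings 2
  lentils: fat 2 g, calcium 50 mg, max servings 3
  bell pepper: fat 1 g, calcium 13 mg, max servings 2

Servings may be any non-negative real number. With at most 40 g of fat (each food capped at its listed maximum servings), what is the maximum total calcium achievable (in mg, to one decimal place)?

Calcium per g fat: broccoli 76, whole-barley bread 25, lentils 25, bell pepper 13, salmon 1.067.
Take 2 servings of broccoli: uses 2 g fat, +152.0 mg calcium (running total 152.0 mg).
Take 2 servings of whole-barley bread: uses 4 g fat, +100.0 mg calcium (running total 252.0 mg).
Take 3 servings of lentils: uses 6 g fat, +150.0 mg calcium (running total 402.0 mg).
Take 2 servings of bell pepper: uses 2 g fat, +26.0 mg calcium (running total 428.0 mg).
Take 1.733 servings of salmon: uses 26 g fat, +27.7 mg calcium (running total 455.7 mg).
Filling greedily by calcium-per-g fat is optimal for one linear limit, giving 455.7 mg.

455.7 mg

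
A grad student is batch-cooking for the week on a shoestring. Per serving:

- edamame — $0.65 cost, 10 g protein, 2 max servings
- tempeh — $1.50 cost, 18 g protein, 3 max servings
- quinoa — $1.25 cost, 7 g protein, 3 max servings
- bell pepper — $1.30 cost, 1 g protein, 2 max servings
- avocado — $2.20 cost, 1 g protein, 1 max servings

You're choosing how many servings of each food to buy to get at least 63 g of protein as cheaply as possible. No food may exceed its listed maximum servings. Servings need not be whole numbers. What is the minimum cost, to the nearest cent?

$4.88

Cost per g of protein: edamame $0.0650, tempeh $0.0833, quinoa $0.1786, bell pepper $1.3000, avocado $2.2000.
Take 2 servings of edamame: +20.0 g protein for $1.30 (total $1.30, still need 43.0 g).
Take 2.389 servings of tempeh: +43.0 g protein for $3.58 (total $4.88, still need 0.0 g).
Filling from the cheapest source first is optimal under one linear minimum: $4.88.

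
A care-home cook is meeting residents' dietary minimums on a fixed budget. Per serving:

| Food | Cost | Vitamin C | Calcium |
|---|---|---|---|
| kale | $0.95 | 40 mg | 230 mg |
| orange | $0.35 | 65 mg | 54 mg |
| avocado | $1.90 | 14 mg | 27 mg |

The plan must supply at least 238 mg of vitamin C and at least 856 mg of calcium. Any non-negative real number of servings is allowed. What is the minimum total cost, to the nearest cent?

A basic optimal solution has at most two foods positive. Try each food alone and each pair with both targets met exactly.
kale only: max(238/40, 856/230) = 5.95 servings → $5.65.
orange only: max(238/65, 856/54) = 15.85 servings → $5.55.
avocado only: max(238/14, 856/27) = 31.7 servings → $60.24.
kale + orange with both tight: 3.345 servings and 1.603 servings → $3.74.
kale + avocado with both tight: 2.597 servings and 9.579 servings → $20.67.
orange + avocado with both targets exact would need a negative amount; discard.
The minimum over all feasible corners is $3.74.

$3.74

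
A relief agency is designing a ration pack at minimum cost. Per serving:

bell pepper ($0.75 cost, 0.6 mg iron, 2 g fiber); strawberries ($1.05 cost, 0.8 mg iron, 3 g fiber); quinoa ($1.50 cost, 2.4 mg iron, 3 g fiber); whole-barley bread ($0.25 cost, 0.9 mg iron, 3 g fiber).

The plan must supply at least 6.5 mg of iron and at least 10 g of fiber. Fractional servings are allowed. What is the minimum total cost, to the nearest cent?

Check every corner: each single food scaled to meet both minima, and each pair solved so both constraints bind.
bell pepper only: max(6.5/0.6, 10/2) = 10.83 servings → $8.12.
strawberries only: max(6.5/0.8, 10/3) = 8.125 servings → $8.53.
quinoa only: max(6.5/2.4, 10/3) = 3.333 servings → $5.00.
whole-barley bread only: max(6.5/0.9, 10/3) = 7.222 servings → $1.81.
bell pepper + strawberries: the both-tight solution has a negative serving — not a feasible corner.
bell pepper + quinoa with both tight: 1.5 servings and 2.333 servings → $4.62.
bell pepper + whole-barley bread (both tight): parallel constraints — no distinct corner.
strawberries + quinoa with both tight: 0.9375 servings and 2.396 servings → $4.58.
strawberries + whole-barley bread: the both-tight solution has a negative serving — not a feasible corner.
quinoa + whole-barley bread with both tight: 2.333 servings and 1 serving → $3.75.
Cheapest feasible corner: $1.81.

$1.81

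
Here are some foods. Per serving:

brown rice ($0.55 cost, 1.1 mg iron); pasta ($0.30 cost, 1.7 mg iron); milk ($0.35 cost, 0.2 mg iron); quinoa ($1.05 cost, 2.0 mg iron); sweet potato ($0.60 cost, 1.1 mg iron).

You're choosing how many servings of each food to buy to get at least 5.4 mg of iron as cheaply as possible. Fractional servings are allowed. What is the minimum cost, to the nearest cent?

Cost per mg of iron: pasta $0.1765, brown rice $0.5000, quinoa $0.5250, sweet potato $0.5455, milk $1.7500.
With no serving limits, use only pasta: 5.4 mg / 1.7 mg = 3.176 servings × $0.30 = $0.95.

$0.95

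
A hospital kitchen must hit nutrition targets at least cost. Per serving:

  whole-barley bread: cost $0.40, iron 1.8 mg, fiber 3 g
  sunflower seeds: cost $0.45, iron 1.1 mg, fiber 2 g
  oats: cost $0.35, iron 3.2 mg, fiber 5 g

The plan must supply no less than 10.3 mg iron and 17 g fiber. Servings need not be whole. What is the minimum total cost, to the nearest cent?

This is a tiny linear program; its minimum lies at a vertex of the feasible set. List the vertices and price them.
whole-barley bread only: max(10.3/1.8, 17/3) = 5.722 servings → $2.29.
sunflower seeds only: max(10.3/1.1, 17/2) = 9.364 servings → $4.21.
oats only: max(10.3/3.2, 17/5) = 3.4 servings → $1.19.
whole-barley bread + sunflower seeds: intersection lies outside the first quadrant.
whole-barley bread + oats with both tight: 4.833 servings and 0.5 servings → $2.11.
sunflower seeds + oats with both tight: 3.222 servings and 2.111 servings → $2.19.
Cheapest feasible corner: $1.19.

$1.19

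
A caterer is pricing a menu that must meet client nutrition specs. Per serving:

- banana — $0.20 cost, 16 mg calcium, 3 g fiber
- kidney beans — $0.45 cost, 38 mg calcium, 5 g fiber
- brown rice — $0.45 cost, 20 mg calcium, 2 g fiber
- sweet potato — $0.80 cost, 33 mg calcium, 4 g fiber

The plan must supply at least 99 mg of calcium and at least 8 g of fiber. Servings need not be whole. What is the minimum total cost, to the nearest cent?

$1.17

banana only: max(99/16, 8/3) = 6.188 servings → $1.24.
kidney beans only: max(99/38, 8/5) = 2.605 servings → $1.17.
brown rice only: max(99/20, 8/2) = 4.95 servings → $2.23.
sweet potato only: max(99/33, 8/4) = 3 servings → $2.40.
banana + kidney beans: the both-tight solution has a negative serving — not a feasible corner.
banana + brown rice: intersection lies outside the first quadrant.
banana + sweet potato: the both-tight solution has a negative serving — not a feasible corner.
kidney beans + brown rice: intersection lies outside the first quadrant.
kidney beans + sweet potato: intersection lies outside the first quadrant.
brown rice + sweet potato with both targets exact would need a negative amount; discard.
So the least-cost plan costs $1.17.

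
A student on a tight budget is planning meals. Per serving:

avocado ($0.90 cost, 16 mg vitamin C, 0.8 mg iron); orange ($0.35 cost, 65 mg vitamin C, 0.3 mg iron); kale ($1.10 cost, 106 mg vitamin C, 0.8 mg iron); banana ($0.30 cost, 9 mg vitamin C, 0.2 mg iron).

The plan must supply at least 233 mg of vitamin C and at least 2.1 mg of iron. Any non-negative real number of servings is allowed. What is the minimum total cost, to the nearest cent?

$2.40

This is a tiny linear program; its minimum lies at a vertex of the feasible set. List the vertices and price them.
avocado only: max(233/16, 2.1/0.8) = 14.56 servings → $13.11.
orange only: max(233/65, 2.1/0.3) = 7 servings → $2.45.
kale only: max(233/106, 2.1/0.8) = 2.625 servings → $2.89.
banana only: max(233/9, 2.1/0.2) = 25.89 servings → $7.77.
avocado + orange with both tight: 1.411 servings and 3.237 servings → $2.40.
avocado + kale with both tight: 0.5028 servings and 2.122 servings → $2.79.
avocado + banana with both targets exact would need a negative amount; discard.
orange + kale: the both-tight solution has a negative serving — not a feasible corner.
orange + banana with both tight: 2.689 servings and 6.466 servings → $2.88.
kale + banana with both tight: 1.979 servings and 2.586 servings → $2.95.
The minimum over all feasible corners is $2.40.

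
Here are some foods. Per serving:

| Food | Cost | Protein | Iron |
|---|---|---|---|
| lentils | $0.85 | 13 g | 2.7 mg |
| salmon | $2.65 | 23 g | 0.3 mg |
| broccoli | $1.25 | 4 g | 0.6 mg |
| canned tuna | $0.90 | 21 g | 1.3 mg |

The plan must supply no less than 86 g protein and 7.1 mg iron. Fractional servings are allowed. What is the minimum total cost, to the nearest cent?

$3.96

Check every corner: each single food scaled to meet both minima, and each pair solved so both constraints bind.
lentils only: max(86/13, 7.1/2.7) = 6.615 servings → $5.62.
salmon only: max(86/23, 7.1/0.3) = 23.67 servings → $62.72.
broccoli only: max(86/4, 7.1/0.6) = 21.5 servings → $26.88.
canned tuna only: max(86/21, 7.1/1.3) = 5.462 servings → $4.92.
lentils + salmon with both tight: 2.363 servings and 2.404 servings → $8.38.
lentils + broccoli: intersection lies outside the first quadrant.
lentils + canned tuna with both tight: 0.9372 servings and 3.515 servings → $3.96.
salmon + broccoli with both tight: 1.841 servings and 10.91 servings → $18.52.
salmon + canned tuna with both targets exact would need a negative amount; discard.
broccoli + canned tuna with both tight: 5.041 servings and 3.135 servings → $9.12.
The minimum over all feasible corners is $3.96.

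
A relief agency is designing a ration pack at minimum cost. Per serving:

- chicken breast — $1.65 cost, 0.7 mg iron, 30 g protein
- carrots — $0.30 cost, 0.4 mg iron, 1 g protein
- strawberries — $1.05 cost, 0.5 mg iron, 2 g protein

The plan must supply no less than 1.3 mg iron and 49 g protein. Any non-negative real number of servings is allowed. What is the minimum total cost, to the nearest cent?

Two binding constraints pin down two serving amounts, so the optimal mix uses at most two foods. The candidates are each food alone (scaled to the tighter of iron/protein) and each pair with both constraints tight.
chicken breast only: max(1.3/0.7, 49/30) = 1.857 servings → $3.06.
carrots only: max(1.3/0.4, 49/1) = 49 servings → $14.70.
strawberries only: max(1.3/0.5, 49/2) = 24.5 servings → $25.73.
chicken breast + carrots with both tight: 1.619 servings and 0.4159 servings → $2.80.
chicken breast + strawberries with both tight: 1.61 servings and 0.3456 servings → $3.02.
carrots + strawberries: the both-tight solution has a negative serving — not a feasible corner.
The minimum over all feasible corners is $2.80.

$2.80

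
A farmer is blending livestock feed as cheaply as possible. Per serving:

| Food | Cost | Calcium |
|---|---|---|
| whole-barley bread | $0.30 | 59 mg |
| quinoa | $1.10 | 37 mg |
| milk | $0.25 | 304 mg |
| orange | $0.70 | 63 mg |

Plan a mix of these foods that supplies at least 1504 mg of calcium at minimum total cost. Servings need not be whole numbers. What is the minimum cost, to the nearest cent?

$1.24

Cost per mg of calcium: milk $0.0008, whole-barley bread $0.0051, orange $0.0111, quinoa $0.0297.
With no serving limits, use only milk: 1504 mg / 304 mg = 4.947 servings × $0.25 = $1.24.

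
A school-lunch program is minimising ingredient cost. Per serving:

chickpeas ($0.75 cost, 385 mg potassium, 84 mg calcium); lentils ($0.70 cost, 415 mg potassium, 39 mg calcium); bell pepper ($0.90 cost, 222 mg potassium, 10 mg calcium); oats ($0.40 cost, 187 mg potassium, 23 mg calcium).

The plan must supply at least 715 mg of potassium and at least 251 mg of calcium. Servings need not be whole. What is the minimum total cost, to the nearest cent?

Two binding constraints pin down two serving amounts, so the optimal mix uses at most two foods. The candidates are each food alone (scaled to the tighter of potassium/calcium) and each pair with both constraints tight.
chickpeas only: max(715/385, 251/84) = 2.988 servings → $2.24.
lentils only: max(715/415, 251/39) = 6.436 servings → $4.51.
bell pepper only: max(715/222, 251/10) = 25.1 servings → $22.59.
oats only: max(715/187, 251/23) = 10.91 servings → $4.37.
chickpeas + lentils: the both-tight solution has a negative serving — not a feasible corner.
chickpeas + bell pepper: the both-tight solution has a negative serving — not a feasible corner.
chickpeas + oats with both targets exact would need a negative amount; discard.
lentils + bell pepper with both targets exact would need a negative amount; discard.
lentils + oats with both targets exact would need a negative amount; discard.
bell pepper + oats: intersection lies outside the first quadrant.
The minimum over all feasible corners is $2.24.

$2.24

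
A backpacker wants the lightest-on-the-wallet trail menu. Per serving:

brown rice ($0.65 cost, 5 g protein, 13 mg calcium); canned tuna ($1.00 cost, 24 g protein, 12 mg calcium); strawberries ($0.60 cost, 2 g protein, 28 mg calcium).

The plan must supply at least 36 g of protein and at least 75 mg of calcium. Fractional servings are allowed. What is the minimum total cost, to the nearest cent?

$2.59

The cheapest plan sits at a corner of the feasible region — with two constraints it uses at most two foods.
brown rice only: max(36/5, 75/13) = 7.2 servings → $4.68.
canned tuna only: max(36/24, 75/12) = 6.25 servings → $6.25.
strawberries only: max(36/2, 75/28) = 18 servings → $10.80.
brown rice + canned tuna with both tight: 5.429 servings and 0.369 servings → $3.90.
brown rice + strawberries: intersection lies outside the first quadrant.
canned tuna + strawberries with both tight: 1.324 servings and 2.111 servings → $2.59.
Cheapest feasible corner: $2.59.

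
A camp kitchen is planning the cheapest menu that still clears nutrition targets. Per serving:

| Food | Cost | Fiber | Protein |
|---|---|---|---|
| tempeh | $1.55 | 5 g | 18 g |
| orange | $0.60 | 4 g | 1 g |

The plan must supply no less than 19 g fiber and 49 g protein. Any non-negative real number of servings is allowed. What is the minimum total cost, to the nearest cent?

$4.96

Check every corner: each single food scaled to meet both minima, and each pair solved so both constraints bind.
tempeh only: max(19/5, 49/18) = 3.8 servings → $5.89.
orange only: max(19/4, 49/1) = 49 servings → $29.40.
tempeh + orange with both tight: 2.642 servings and 1.448 servings → $4.96.
So the least-cost plan costs $4.96.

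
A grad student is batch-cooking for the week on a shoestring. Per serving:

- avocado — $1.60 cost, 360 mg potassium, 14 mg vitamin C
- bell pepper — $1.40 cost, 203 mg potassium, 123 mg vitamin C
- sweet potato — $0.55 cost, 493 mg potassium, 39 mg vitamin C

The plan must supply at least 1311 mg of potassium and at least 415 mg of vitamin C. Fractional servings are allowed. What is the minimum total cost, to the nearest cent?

$4.88

This is a tiny linear program; its minimum lies at a vertex of the feasible set. List the vertices and price them.
avocado only: max(1311/360, 415/14) = 29.64 servings → $47.43.
bell pepper only: max(1311/203, 415/123) = 6.458 servings → $9.04.
sweet potato only: max(1311/493, 415/39) = 10.64 servings → $5.85.
avocado + bell pepper with both tight: 1.858 servings and 3.162 servings → $7.40.
avocado + sweet potato: the both-tight solution has a negative serving — not a feasible corner.
bell pepper + sweet potato with both tight: 2.911 servings and 1.461 servings → $4.88.
Cheapest feasible corner: $4.88.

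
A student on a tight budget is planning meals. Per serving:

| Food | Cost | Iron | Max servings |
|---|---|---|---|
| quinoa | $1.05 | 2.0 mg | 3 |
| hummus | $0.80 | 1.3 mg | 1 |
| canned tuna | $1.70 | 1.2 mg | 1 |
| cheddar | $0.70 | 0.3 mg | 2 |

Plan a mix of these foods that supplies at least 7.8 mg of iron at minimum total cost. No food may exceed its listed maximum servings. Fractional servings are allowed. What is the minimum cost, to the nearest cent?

$4.66

Cost per mg of iron: quinoa $0.5250, hummus $0.6154, canned tuna $1.4167, cheddar $2.3333.
Take 3 servings of quinoa: +6.0 mg iron for $3.15 (total $3.15, still need 1.8 mg).
Take 1 serving of hummus: +1.3 mg iron for $0.80 (total $3.95, still need 0.5 mg).
Take 0.4167 servings of canned tuna: +0.5 mg iron for $0.71 (total $4.66, still need 0.0 mg).
Filling from the cheapest source first is optimal under one linear minimum: $4.66.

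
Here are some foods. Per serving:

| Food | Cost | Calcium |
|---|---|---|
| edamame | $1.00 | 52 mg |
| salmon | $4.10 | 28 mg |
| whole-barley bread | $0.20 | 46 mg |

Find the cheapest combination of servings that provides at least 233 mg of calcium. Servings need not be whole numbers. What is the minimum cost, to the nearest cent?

$1.01

Cost per mg of calcium: whole-barley bread $0.0043, edamame $0.0192, salmon $0.1464.
With no serving limits, use only whole-barley bread: 233 mg / 46 mg = 5.065 servings × $0.20 = $1.01.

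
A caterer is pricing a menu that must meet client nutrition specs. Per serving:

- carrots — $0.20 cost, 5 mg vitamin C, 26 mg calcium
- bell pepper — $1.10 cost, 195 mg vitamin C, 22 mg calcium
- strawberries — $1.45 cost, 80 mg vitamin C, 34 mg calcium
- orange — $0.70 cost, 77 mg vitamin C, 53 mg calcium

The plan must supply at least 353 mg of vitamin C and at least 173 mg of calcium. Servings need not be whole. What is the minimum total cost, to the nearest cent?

For a min-cost LP with two ≥-constraints, a basic feasible solution has at most two positive variables.
carrots only: max(353/5, 173/26) = 70.6 servings → $14.12.
bell pepper only: max(353/195, 173/22) = 7.864 servings → $8.65.
strawberries only: max(353/80, 173/34) = 5.088 servings → $7.38.
orange only: max(353/77, 173/53) = 4.584 servings → $3.21.
carrots + bell pepper with both tight: 5.236 servings and 1.676 servings → $2.89.
carrots + strawberries with both tight: 0.9623 servings and 4.352 servings → $6.50.
carrots + orange: the both-tight solution has a negative serving — not a feasible corner.
bell pepper + strawberries with both targets exact would need a negative amount; discard.
bell pepper + orange with both tight: 0.6235 servings and 3.005 servings → $2.79.
strawberries + orange with both tight: 3.322 servings and 1.133 servings → $5.61.
The minimum over all feasible corners is $2.79.

$2.79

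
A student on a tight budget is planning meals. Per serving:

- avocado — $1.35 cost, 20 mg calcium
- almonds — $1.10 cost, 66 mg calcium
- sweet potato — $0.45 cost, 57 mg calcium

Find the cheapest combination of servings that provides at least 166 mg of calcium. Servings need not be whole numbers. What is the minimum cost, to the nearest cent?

$1.31

Cost per mg of calcium: sweet potato $0.0079, almonds $0.0167, avocado $0.0675.
With no serving limits, use only sweet potato: 166 mg / 57 mg = 2.912 servings × $0.45 = $1.31.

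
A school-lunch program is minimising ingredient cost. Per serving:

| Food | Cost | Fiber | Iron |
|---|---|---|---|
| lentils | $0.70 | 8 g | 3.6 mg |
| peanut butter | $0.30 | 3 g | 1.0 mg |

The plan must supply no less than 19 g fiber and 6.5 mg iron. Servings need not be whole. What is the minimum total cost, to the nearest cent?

With two linear requirements the optimum uses one or two foods; enumerate the corners.
lentils only: max(19/8, 6.5/3.6) = 2.375 servings → $1.66.
peanut butter only: max(19/3, 6.5/1.0) = 6.5 servings → $1.95.
lentils + peanut butter with both tight: 0.1786 servings and 5.857 servings → $1.88.
Cheapest feasible corner: $1.66.

$1.66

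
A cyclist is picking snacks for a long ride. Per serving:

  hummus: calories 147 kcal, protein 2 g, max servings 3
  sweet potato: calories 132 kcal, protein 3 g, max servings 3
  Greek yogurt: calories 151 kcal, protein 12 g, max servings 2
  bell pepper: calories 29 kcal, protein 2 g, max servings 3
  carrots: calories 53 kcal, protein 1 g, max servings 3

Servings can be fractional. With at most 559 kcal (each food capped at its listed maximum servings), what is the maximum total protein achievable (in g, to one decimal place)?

Protein per kcal: Greek yogurt 0.07947, bell pepper 0.06897, sweet potato 0.02273, carrots 0.01887, hummus 0.01361.
Take 2 servings of Greek yogurt: uses 302 kcal, +24.0 g protein (running total 24.0 g).
Take 3 servings of bell pepper: uses 87 kcal, +6.0 g protein (running total 30.0 g).
Take 1.288 servings of sweet potato: uses 170 kcal, +3.9 g protein (running total 33.9 g).
Greedy by best ratio exhausts the calories allowance optimally: 33.9 g.

33.9 g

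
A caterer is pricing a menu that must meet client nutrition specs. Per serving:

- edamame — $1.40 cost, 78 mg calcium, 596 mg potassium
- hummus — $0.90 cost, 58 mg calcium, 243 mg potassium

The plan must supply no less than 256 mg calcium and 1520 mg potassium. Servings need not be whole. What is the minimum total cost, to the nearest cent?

edamame only: max(256/78, 1520/596) = 3.282 servings → $4.59.
hummus only: max(256/58, 1520/243) = 6.255 servings → $5.63.
edamame + hummus with both tight: 1.662 servings and 2.179 servings → $4.29.
So the least-cost plan costs $4.29.

$4.29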